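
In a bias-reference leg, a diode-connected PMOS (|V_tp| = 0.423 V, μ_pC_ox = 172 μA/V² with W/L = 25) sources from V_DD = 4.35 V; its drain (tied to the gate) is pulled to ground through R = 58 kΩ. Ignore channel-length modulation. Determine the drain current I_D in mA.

With gate tied to drain, V_SG = V_SD ≥ V_SG − |V_tp|, so the device is in saturation.
k_p = μ_pC_ox · (W/L) = 4.3 mA/V².
KCL at the drain: ½ k_p (V_SG − |V_tp|)² = (V_DD − V_SG)/R.
Let x = V_SG − 0.423. Then 125 x² + x − 3.927 = 0, giving x = 0.173 V (positive root), so V_SG = 0.596 V.
I_D = (V_DD − V_SG)/R = (4.35 − 0.596) / 58 = 0.0647 mA.

I_D = 0.0647 mA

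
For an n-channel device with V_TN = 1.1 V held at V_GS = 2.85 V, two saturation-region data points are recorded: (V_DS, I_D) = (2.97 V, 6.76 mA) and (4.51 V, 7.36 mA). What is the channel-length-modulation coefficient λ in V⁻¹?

λ = 0.0695 V⁻¹

With V_GS fixed, I_D ∝ (1 + λ V_DS) in saturation, so I_D2/I_D1 = (1 + λ V_DS2)/(1 + λ V_DS1).
7.36/6.76 = 1.089 = (1 + 4.51 λ)/(1 + 2.97 λ).
Solving: λ (I_D1 V_DS2 − I_D2 V_DS1) = I_D2 − I_D1, so λ = (7.36 − 6.76) / (6.76 × 4.51 − 7.36 × 2.97) = 0.6 / 8.63 = 0.0695 V⁻¹.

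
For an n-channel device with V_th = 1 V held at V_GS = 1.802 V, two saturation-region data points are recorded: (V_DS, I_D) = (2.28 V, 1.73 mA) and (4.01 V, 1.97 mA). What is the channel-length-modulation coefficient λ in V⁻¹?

With V_GS fixed, I_D ∝ (1 + λ V_DS) in saturation, so I_D2/I_D1 = (1 + λ V_DS2)/(1 + λ V_DS1).
1.97/1.73 = 1.139 = (1 + 4.01 λ)/(1 + 2.28 λ).
Solving: λ (I_D1 V_DS2 − I_D2 V_DS1) = I_D2 − I_D1, so λ = (1.97 − 1.73) / (1.73 × 4.01 − 1.97 × 2.28) = 0.24 / 2.45 = 0.0981 V⁻¹.

λ = 0.0981 V⁻¹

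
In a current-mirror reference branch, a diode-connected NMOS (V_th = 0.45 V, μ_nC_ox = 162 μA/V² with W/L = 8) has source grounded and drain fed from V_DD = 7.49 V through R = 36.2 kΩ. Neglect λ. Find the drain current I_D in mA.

With gate tied to drain, V_GS = V_DS ≥ V_GS − V_th, so the device is in saturation.
k_n = μ_nC_ox · (W/L) = 1.296 mA/V².
KCL at the drain: ½ k_n (V_GS − V_th)² = (V_DD − V_GS)/R.
Let x = V_GS − 0.45. Then 23.5 x² + x − 7.04 = 0, giving x = 0.527 V (positive root), so V_GS = 0.977 V.
I_D = (V_DD − V_GS)/R = (7.49 − 0.977) / 36.2 = 0.18 mA.

I_D = 0.180 mA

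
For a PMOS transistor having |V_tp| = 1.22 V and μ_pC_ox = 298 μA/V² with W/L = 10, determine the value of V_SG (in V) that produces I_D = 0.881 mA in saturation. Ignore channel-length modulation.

k_p = μ_pC_ox · (W/L) = 2.98 mA/V².
In saturation I_D = ½ k_p (V_SG − |V_tp|)², so V_SG − |V_tp| = √(2 I_D / k_p) = √(2 × 0.881 / 2.98) = 0.769 V.
V_SG = 1.22 + 0.769 = 1.99 V.

V_SG = 1.99 V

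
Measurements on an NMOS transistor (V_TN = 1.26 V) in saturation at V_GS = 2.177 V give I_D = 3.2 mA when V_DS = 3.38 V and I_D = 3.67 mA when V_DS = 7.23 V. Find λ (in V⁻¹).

With V_GS fixed, I_D ∝ (1 + λ V_DS) in saturation, so I_D2/I_D1 = (1 + λ V_DS2)/(1 + λ V_DS1).
3.67/3.2 = 1.147 = (1 + 7.23 λ)/(1 + 3.38 λ).
Solving: λ (I_D1 V_DS2 − I_D2 V_DS1) = I_D2 − I_D1, so λ = (3.67 − 3.2) / (3.2 × 7.23 − 3.67 × 3.38) = 0.47 / 10.7 = 0.0438 V⁻¹.

λ = 0.0438 V⁻¹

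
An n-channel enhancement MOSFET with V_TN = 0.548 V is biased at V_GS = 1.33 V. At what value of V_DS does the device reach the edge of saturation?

The boundary between triode and saturation is V_DS = V_GS − V_TN = V_ov.
V_ov = 1.33 − 0.548 = 0.782 V.

V_DS,sat = 0.782 V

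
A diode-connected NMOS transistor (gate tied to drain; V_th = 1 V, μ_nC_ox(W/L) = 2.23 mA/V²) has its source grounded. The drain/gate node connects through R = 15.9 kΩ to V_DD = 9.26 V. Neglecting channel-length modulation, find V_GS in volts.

V_GS = 1.65 V

With gate tied to drain, V_GS = V_DS ≥ V_GS − V_th, so the device is in saturation.
KCL at the drain: ½ k_n (V_GS − V_th)² = (V_DD − V_GS)/R.
Let x = V_GS − 1. Then 17.7 x² + x − 8.26 = 0, giving x = 0.655 V (positive root), so V_GS = 1.65 V.
I_D = (V_DD − V_GS)/R = (9.26 − 1.65) / 15.9 = 0.478 mA.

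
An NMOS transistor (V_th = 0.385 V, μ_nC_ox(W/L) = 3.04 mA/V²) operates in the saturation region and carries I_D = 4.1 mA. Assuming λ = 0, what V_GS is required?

V_GS = 2.03 V

In saturation I_D = ½ k_n (V_GS − V_th)², so V_GS − V_th = √(2 I_D / k_n) = √(2 × 4.1 / 3.04) = 1.64 V.
V_GS = 0.385 + 1.64 = 2.03 V.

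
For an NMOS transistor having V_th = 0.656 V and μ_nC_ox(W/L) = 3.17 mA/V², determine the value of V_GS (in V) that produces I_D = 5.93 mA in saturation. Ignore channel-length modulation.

In saturation I_D = ½ k_n (V_GS − V_th)², so V_GS − V_th = √(2 I_D / k_n) = √(2 × 5.93 / 3.17) = 1.93 V.
V_GS = 0.656 + 1.93 = 2.59 V.

V_GS = 2.59 V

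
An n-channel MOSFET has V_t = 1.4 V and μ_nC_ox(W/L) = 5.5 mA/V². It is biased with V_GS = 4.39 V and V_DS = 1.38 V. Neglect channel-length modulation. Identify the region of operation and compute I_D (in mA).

V_ov = V_GS − V_t = 4.39 − 1.4 = 2.99 V.
Since V_DS = 1.38 V < V_ov = 2.99 V, the device is in the triode region.
I_D = k_n [V_ov · V_DS − ½ V_DS²] = 5.5 × [2.99 × 1.38 − 0.5 × 1.38²] = 17.5 mA.

Triode; I_D = 17.5 mA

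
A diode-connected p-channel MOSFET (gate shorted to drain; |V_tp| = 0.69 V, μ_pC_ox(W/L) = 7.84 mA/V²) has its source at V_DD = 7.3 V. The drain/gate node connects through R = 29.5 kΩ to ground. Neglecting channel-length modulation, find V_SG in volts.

With gate tied to drain, V_SG = V_SD ≥ V_SG − |V_tp|, so the device is in saturation.
KCL at the drain: ½ k_p (V_SG − |V_tp|)² = (V_DD − V_SG)/R.
Let x = V_SG − 0.69. Then 116 x² + x − 6.61 = 0, giving x = 0.235 V (positive root), so V_SG = 0.925 V.
I_D = (V_DD − V_SG)/R = (7.3 − 0.925) / 29.5 = 0.216 mA.

V_SG = 0.925 V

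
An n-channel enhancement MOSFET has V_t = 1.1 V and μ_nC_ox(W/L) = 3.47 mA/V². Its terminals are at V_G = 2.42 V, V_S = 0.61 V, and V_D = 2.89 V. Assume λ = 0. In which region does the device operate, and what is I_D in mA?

V_GS = V_G − V_S = 2.42 − 0.61 = 1.81 V; V_DS = V_D − V_S = 2.89 − 0.61 = 2.28 V.
V_ov = V_GS − V_t = 1.81 − 1.1 = 0.71 V.
Since V_DS = 2.28 V ≥ V_ov = 0.71 V, the device is in saturation.
I_D = ½ k_n V_ov² = 0.5 × 3.47 × 0.71² = 0.875 mA.

Saturation; I_D = 0.875 mA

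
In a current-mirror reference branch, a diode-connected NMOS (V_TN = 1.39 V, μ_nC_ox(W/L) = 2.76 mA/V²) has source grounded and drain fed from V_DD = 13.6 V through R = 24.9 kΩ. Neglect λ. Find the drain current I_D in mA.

I_D = 0.467 mA

With gate tied to drain, V_GS = V_DS ≥ V_GS − V_TN, so the device is in saturation.
KCL at the drain: ½ k_n (V_GS − V_TN)² = (V_DD − V_GS)/R.
Let x = V_GS − 1.39. Then 34.4 x² + x − 12.21 = 0, giving x = 0.582 V (positive root), so V_GS = 1.97 V.
I_D = (V_DD − V_GS)/R = (13.6 − 1.97) / 24.9 = 0.467 mA.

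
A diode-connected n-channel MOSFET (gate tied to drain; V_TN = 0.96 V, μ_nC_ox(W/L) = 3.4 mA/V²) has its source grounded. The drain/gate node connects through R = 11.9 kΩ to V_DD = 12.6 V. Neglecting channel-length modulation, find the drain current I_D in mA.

With gate tied to drain, V_GS = V_DS ≥ V_GS − V_TN, so the device is in saturation.
KCL at the drain: ½ k_n (V_GS − V_TN)² = (V_DD − V_GS)/R.
Let x = V_GS − 0.96. Then 20.2 x² + x − 11.64 = 0, giving x = 0.734 V (positive root), so V_GS = 1.69 V.
I_D = (V_DD − V_GS)/R = (12.6 − 1.69) / 11.9 = 0.916 mA.

I_D = 0.916 mA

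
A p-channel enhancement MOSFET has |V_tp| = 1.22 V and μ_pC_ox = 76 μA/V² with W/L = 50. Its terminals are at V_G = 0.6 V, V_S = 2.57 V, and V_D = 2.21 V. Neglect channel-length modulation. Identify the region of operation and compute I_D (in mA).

V_SG = V_S − V_G = 2.57 − 0.6 = 1.97 V; V_SD = V_S − V_D = 2.57 − 2.21 = 0.36 V.
k_p = μ_pC_ox · (W/L) = 3.8 mA/V².
V_ov = V_SG − |V_tp| = 1.97 − 1.22 = 0.75 V.
Since V_SD = 0.36 V < V_ov = 0.75 V, the device is in the triode region.
I_D = k_p [V_ov · V_SD − ½ V_SD²] = 3.8 × [0.75 × 0.36 − 0.5 × 0.36²] = 0.78 mA.

Triode; I_D = 0.780 mA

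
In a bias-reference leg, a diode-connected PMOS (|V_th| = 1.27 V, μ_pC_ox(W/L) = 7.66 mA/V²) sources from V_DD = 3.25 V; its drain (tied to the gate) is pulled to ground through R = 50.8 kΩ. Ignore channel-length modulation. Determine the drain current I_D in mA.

I_D = 0.0370 mA

With gate tied to drain, V_SG = V_SD ≥ V_SG − |V_th|, so the device is in saturation.
KCL at the drain: ½ k_p (V_SG − |V_th|)² = (V_DD − V_SG)/R.
Let x = V_SG − 1.27. Then 195 x² + x − 1.98 = 0, giving x = 0.0983 V (positive root), so V_SG = 1.37 V.
I_D = (V_DD − V_SG)/R = (3.25 − 1.37) / 50.8 = 0.037 mA.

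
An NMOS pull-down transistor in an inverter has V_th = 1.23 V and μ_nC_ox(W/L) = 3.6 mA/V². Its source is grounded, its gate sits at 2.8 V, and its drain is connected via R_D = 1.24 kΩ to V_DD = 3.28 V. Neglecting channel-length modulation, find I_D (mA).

V_GS = V_G = 2.8 V, so V_ov = 2.8 − 1.23 = 1.57 V.
Assume saturation: I_D = ½ k_n V_ov² = 0.5 × 3.6 × 1.57² = 4.44 mA, giving V_DS = V_DD − I_D R_D = 3.28 − 4.44 × 1.24 = -2.22 V.
But -2.22 V < V_ov = 1.57 V, so the device is actually in triode.
In triode I_D = k_n[V_ov V_DS − ½ V_DS²] and I_D = (V_DD − V_DS)/R_D. Equating: 2.23 V_DS² − 8.008 V_DS + 3.28 = 0, giving V_DS = 0.472 V (the root below V_ov).
I_D = (3.28 − 0.472) / 1.24 = 2.26 mA.

I_D = 2.26 mA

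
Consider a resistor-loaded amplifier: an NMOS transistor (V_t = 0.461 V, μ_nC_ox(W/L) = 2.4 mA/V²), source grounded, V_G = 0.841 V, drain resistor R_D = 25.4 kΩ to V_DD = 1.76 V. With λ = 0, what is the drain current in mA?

V_GS = V_G = 0.841 V, so V_ov = 0.841 − 0.461 = 0.38 V.
Assume saturation: I_D = ½ k_n V_ov² = 0.5 × 2.4 × 0.38² = 0.173 mA, giving V_DS = V_DD − I_D R_D = 1.76 − 0.173 × 25.4 = -2.64 V.
But -2.64 V < V_ov = 0.38 V, so the device is actually in triode.
In triode I_D = k_n[V_ov V_DS − ½ V_DS²] and I_D = (V_DD − V_DS)/R_D. Equating: 30.5 V_DS² − 24.16 V_DS + 1.76 = 0, giving V_DS = 0.0811 V (the root below V_ov).
I_D = (1.76 − 0.0811) / 25.4 = 0.0661 mA.

I_D = 0.0661 mA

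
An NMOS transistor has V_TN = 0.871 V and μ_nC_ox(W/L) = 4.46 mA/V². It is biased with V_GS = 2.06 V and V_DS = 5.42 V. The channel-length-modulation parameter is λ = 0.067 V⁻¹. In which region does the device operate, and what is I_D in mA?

V_ov = V_GS − V_TN = 2.06 − 0.871 = 1.19 V.
Since V_DS = 5.42 V ≥ V_ov = 1.19 V, the device is in saturation.
I_D = ½ k_n V_ov² (1 + λ V_DS) = 0.5 × 4.46 × 1.19² × (1 + 0.067 × 5.42) = 4.3 mA.

Saturation; I_D = 4.30 mA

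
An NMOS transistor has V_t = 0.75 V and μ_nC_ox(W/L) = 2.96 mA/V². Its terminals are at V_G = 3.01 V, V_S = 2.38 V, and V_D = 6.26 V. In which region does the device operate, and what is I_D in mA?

V_GS = V_G − V_S = 3.01 − 2.38 = 0.63 V; V_DS = V_D − V_S = 6.26 − 2.38 = 3.88 V.
V_GS = 0.63 V < V_t = 0.75 V, so the transistor is in cutoff.

Cutoff; I_D = 0 mA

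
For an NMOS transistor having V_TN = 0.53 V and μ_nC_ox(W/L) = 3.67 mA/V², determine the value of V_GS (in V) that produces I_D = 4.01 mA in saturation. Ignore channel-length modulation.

In saturation I_D = ½ k_n (V_GS − V_TN)², so V_GS − V_TN = √(2 I_D / k_n) = √(2 × 4.01 / 3.67) = 1.48 V.
V_GS = 0.53 + 1.48 = 2.01 V.

V_GS = 2.01 V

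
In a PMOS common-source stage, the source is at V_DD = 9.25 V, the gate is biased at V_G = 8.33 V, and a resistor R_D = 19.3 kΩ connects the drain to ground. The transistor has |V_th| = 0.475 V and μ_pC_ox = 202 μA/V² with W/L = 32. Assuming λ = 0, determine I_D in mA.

I_D = 0.468 mA

V_SG = V_DD − V_G = 9.25 − 8.33 = 0.92 V, so V_ov = 0.92 − 0.475 = 0.445 V.
k_p = μ_pC_ox · (W/L) = 6.464 mA/V².
Assume saturation: I_D = ½ k_p V_ov² = 0.5 × 6.464 × 0.445² = 0.64 mA, giving V_SD = V_DD − I_D R_D = 9.25 − 0.64 × 19.3 = -3.1 V.
But -3.1 V < V_ov = 0.445 V, so the device is actually in triode.
In triode I_D = k_p[V_ov V_SD − ½ V_SD²] and I_D = (V_DD − V_SD)/R_D. Equating: 62.4 V_SD² − 56.52 V_SD + 9.25 = 0, giving V_SD = 0.214 V (the root below V_ov).
I_D = (9.25 − 0.214) / 19.3 = 0.468 mA.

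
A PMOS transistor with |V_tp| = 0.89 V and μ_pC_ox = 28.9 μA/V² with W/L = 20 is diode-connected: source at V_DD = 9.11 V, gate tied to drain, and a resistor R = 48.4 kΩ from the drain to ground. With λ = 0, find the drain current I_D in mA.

With gate tied to drain, V_SG = V_SD ≥ V_SG − |V_tp|, so the device is in saturation.
k_p = μ_pC_ox · (W/L) = 0.578 mA/V².
KCL at the drain: ½ k_p (V_SG − |V_tp|)² = (V_DD − V_SG)/R.
Let x = V_SG − 0.89. Then 14 x² + x − 8.22 = 0, giving x = 0.732 V (positive root), so V_SG = 1.62 V.
I_D = (V_DD − V_SG)/R = (9.11 − 1.62) / 48.4 = 0.155 mA.

I_D = 0.155 mA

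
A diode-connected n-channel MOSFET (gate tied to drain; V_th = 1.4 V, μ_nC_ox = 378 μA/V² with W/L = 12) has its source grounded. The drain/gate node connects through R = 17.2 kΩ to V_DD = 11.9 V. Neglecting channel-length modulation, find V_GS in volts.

V_GS = 1.91 V

With gate tied to drain, V_GS = V_DS ≥ V_GS − V_th, so the device is in saturation.
k_n = μ_nC_ox · (W/L) = 4.536 mA/V².
KCL at the drain: ½ k_n (V_GS − V_th)² = (V_DD − V_GS)/R.
Let x = V_GS − 1.4. Then 39 x² + x − 10.5 = 0, giving x = 0.506 V (positive root), so V_GS = 1.91 V.
I_D = (V_DD − V_GS)/R = (11.9 − 1.91) / 17.2 = 0.581 mA.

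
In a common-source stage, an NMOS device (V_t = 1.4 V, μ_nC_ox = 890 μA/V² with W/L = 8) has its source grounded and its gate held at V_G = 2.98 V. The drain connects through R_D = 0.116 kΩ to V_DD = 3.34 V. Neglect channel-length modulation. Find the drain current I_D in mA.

I_D = 8.89 mA

V_GS = V_G = 2.98 V, so V_ov = 2.98 − 1.4 = 1.58 V.
k_n = μ_nC_ox · (W/L) = 7.12 mA/V².
Assume saturation: I_D = ½ k_n V_ov² = 0.5 × 7.12 × 1.58² = 8.89 mA, giving V_DS = V_DD − I_D R_D = 3.34 − 8.89 × 0.116 = 2.31 V.
V_DS = 2.31 V ≥ V_ov = 1.58 V, confirming saturation.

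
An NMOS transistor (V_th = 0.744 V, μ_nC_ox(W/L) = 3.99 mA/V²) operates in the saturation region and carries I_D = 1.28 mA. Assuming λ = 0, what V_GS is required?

In saturation I_D = ½ k_n (V_GS − V_th)², so V_GS − V_th = √(2 I_D / k_n) = √(2 × 1.28 / 3.99) = 0.801 V.
V_GS = 0.744 + 0.801 = 1.55 V.

V_GS = 1.55 V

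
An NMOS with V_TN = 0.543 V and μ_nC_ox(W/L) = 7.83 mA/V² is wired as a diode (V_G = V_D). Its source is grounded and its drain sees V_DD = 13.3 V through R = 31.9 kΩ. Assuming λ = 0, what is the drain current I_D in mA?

With gate tied to drain, V_GS = V_DS ≥ V_GS − V_TN, so the device is in saturation.
KCL at the drain: ½ k_n (V_GS − V_TN)² = (V_DD − V_GS)/R.
Let x = V_GS − 0.543. Then 125 x² + x − 12.76 = 0, giving x = 0.316 V (positive root), so V_GS = 0.859 V.
I_D = (V_DD − V_GS)/R = (13.3 − 0.859) / 31.9 = 0.39 mA.

I_D = 0.390 mA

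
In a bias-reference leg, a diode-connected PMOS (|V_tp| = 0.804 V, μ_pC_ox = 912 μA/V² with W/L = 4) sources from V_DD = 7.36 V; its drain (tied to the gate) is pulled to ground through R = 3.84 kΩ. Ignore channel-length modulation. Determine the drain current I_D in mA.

I_D = 1.47 mA

With gate tied to drain, V_SG = V_SD ≥ V_SG − |V_tp|, so the device is in saturation.
k_p = μ_pC_ox · (W/L) = 3.648 mA/V².
KCL at the drain: ½ k_p (V_SG − |V_tp|)² = (V_DD − V_SG)/R.
Let x = V_SG − 0.804. Then 7 x² + x − 6.556 = 0, giving x = 0.899 V (positive root), so V_SG = 1.7 V.
I_D = (V_DD − V_SG)/R = (7.36 − 1.7) / 3.84 = 1.47 mA.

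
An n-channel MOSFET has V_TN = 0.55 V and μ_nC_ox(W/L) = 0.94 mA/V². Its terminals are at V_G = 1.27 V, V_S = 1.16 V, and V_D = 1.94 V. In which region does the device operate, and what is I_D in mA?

V_GS = V_G − V_S = 1.27 − 1.16 = 0.11 V; V_DS = V_D − V_S = 1.94 − 1.16 = 0.78 V.
V_GS = 0.11 V < V_TN = 0.55 V, so the transistor is in cutoff.

Cutoff; I_D = 0 mA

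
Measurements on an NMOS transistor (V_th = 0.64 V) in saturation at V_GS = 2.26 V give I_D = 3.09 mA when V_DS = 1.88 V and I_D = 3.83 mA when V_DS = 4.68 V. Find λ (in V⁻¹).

λ = 0.102 V⁻¹

With V_GS fixed, I_D ∝ (1 + λ V_DS) in saturation, so I_D2/I_D1 = (1 + λ V_DS2)/(1 + λ V_DS1).
3.83/3.09 = 1.239 = (1 + 4.68 λ)/(1 + 1.88 λ).
Solving: λ (I_D1 V_DS2 − I_D2 V_DS1) = I_D2 − I_D1, so λ = (3.83 − 3.09) / (3.09 × 4.68 − 3.83 × 1.88) = 0.74 / 7.26 = 0.102 V⁻¹.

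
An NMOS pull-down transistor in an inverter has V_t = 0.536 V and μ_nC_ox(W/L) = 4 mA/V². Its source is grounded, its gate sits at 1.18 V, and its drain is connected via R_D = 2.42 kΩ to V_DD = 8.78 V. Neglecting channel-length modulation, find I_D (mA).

I_D = 0.829 mA

V_GS = V_G = 1.18 V, so V_ov = 1.18 − 0.536 = 0.644 V.
Assume saturation: I_D = ½ k_n V_ov² = 0.5 × 4 × 0.644² = 0.829 mA, giving V_DS = V_DD − I_D R_D = 8.78 − 0.829 × 2.42 = 6.77 V.
V_DS = 6.77 V ≥ V_ov = 0.644 V, confirming saturation.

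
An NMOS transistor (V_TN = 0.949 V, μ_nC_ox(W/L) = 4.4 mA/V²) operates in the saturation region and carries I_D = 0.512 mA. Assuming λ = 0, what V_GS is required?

In saturation I_D = ½ k_n (V_GS − V_TN)², so V_GS − V_TN = √(2 I_D / k_n) = √(2 × 0.512 / 4.4) = 0.482 V.
V_GS = 0.949 + 0.482 = 1.43 V.

V_GS = 1.43 V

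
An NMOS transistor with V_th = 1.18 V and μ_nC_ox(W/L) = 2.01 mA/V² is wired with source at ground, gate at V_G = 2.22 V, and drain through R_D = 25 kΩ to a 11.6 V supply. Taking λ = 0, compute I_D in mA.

I_D = 0.454 mA

V_GS = V_G = 2.22 V, so V_ov = 2.22 − 1.18 = 1.04 V.
Assume saturation: I_D = ½ k_n V_ov² = 0.5 × 2.01 × 1.04² = 1.09 mA, giving V_DS = V_DD − I_D R_D = 11.6 − 1.09 × 25 = -15.6 V.
But -15.6 V < V_ov = 1.04 V, so the device is actually in triode.
In triode I_D = k_n[V_ov V_DS − ½ V_DS²] and I_D = (V_DD − V_DS)/R_D. Equating: 25.1 V_DS² − 53.26 V_DS + 11.6 = 0, giving V_DS = 0.246 V (the root below V_ov).
I_D = (11.6 − 0.246) / 25 = 0.454 mA.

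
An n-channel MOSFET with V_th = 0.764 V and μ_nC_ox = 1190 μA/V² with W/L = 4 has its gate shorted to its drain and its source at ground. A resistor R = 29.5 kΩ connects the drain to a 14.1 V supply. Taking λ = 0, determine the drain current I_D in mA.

With gate tied to drain, V_GS = V_DS ≥ V_GS − V_th, so the device is in saturation.
k_n = μ_nC_ox · (W/L) = 4.76 mA/V².
KCL at the drain: ½ k_n (V_GS − V_th)² = (V_DD − V_GS)/R.
Let x = V_GS − 0.764. Then 70.2 x² + x − 13.34 = 0, giving x = 0.429 V (positive root), so V_GS = 1.19 V.
I_D = (V_DD − V_GS)/R = (14.1 − 1.19) / 29.5 = 0.438 mA.

I_D = 0.438 mA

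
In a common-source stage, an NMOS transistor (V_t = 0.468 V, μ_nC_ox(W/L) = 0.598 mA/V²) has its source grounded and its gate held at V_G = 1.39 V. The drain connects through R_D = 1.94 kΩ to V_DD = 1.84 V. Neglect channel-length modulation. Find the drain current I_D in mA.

I_D = 0.254 mA

V_GS = V_G = 1.39 V, so V_ov = 1.39 − 0.468 = 0.922 V.
Assume saturation: I_D = ½ k_n V_ov² = 0.5 × 0.598 × 0.922² = 0.254 mA, giving V_DS = V_DD − I_D R_D = 1.84 − 0.254 × 1.94 = 1.35 V.
V_DS = 1.35 V ≥ V_ov = 0.922 V, confirming saturation.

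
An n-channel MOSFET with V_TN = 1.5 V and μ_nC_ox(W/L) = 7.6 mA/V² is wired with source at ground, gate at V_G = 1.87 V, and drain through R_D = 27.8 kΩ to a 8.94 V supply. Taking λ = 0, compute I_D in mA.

V_GS = V_G = 1.87 V, so V_ov = 1.87 − 1.5 = 0.37 V.
Assume saturation: I_D = ½ k_n V_ov² = 0.5 × 7.6 × 0.37² = 0.52 mA, giving V_DS = V_DD − I_D R_D = 8.94 − 0.52 × 27.8 = -5.52 V.
But -5.52 V < V_ov = 0.37 V, so the device is actually in triode.
In triode I_D = k_n[V_ov V_DS − ½ V_DS²] and I_D = (V_DD − V_DS)/R_D. Equating: 106 V_DS² − 79.17 V_DS + 8.94 = 0, giving V_DS = 0.139 V (the root below V_ov).
I_D = (8.94 − 0.139) / 27.8 = 0.317 mA.

I_D = 0.317 mA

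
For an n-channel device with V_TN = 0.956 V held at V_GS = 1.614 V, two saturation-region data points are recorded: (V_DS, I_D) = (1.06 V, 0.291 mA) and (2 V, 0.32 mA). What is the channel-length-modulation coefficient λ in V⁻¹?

λ = 0.119 V⁻¹

With V_GS fixed, I_D ∝ (1 + λ V_DS) in saturation, so I_D2/I_D1 = (1 + λ V_DS2)/(1 + λ V_DS1).
0.32/0.291 = 1.1 = (1 + 2 λ)/(1 + 1.06 λ).
Solving: λ (I_D1 V_DS2 − I_D2 V_DS1) = I_D2 − I_D1, so λ = (0.32 − 0.291) / (0.291 × 2 − 0.32 × 1.06) = 0.029 / 0.243 = 0.119 V⁻¹.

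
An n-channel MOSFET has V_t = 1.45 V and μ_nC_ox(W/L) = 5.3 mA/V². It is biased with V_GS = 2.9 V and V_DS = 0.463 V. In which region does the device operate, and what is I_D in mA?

V_ov = V_GS − V_t = 2.9 − 1.45 = 1.45 V.
Since V_DS = 0.463 V < V_ov = 1.45 V, the device is in the triode region.
I_D = k_n [V_ov · V_DS − ½ V_DS²] = 5.3 × [1.45 × 0.463 − 0.5 × 0.463²] = 2.99 mA.

Triode; I_D = 2.99 mA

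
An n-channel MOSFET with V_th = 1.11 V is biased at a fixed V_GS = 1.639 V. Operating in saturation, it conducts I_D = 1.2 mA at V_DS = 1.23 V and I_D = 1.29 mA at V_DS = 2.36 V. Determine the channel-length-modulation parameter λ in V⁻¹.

λ = 0.0723 V⁻¹

With V_GS fixed, I_D ∝ (1 + λ V_DS) in saturation, so I_D2/I_D1 = (1 + λ V_DS2)/(1 + λ V_DS1).
1.29/1.2 = 1.075 = (1 + 2.36 λ)/(1 + 1.23 λ).
Solving: λ (I_D1 V_DS2 − I_D2 V_DS1) = I_D2 − I_D1, so λ = (1.29 − 1.2) / (1.2 × 2.36 − 1.29 × 1.23) = 0.09 / 1.25 = 0.0723 V⁻¹.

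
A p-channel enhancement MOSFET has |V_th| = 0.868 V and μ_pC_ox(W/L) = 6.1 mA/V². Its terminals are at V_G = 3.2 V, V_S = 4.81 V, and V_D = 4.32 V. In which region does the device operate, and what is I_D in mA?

V_SG = V_S − V_G = 4.81 − 3.2 = 1.61 V; V_SD = V_S − V_D = 4.81 − 4.32 = 0.49 V.
V_ov = V_SG − |V_th| = 1.61 − 0.868 = 0.742 V.
Since V_SD = 0.49 V < V_ov = 0.742 V, the device is in the triode region.
I_D = k_p [V_ov · V_SD − ½ V_SD²] = 6.1 × [0.742 × 0.49 − 0.5 × 0.49²] = 1.49 mA.

Triode; I_D = 1.49 mA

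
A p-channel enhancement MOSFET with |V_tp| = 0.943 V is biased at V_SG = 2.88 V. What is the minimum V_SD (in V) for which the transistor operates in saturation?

The boundary between triode and saturation is V_SD = V_SG − |V_tp| = V_ov.
V_ov = 2.88 − 0.943 = 1.94 V.

V_SD,sat = 1.94 V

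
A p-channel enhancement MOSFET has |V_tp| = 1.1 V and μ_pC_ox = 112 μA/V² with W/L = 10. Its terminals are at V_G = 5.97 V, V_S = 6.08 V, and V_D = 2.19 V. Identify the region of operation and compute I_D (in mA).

Cutoff; I_D = 0 mA

V_SG = V_S − V_G = 6.08 − 5.97 = 0.11 V; V_SD = V_S − V_D = 6.08 − 2.19 = 3.89 V.
V_SG = 0.11 V < |V_tp| = 1.1 V, so the transistor is in cutoff.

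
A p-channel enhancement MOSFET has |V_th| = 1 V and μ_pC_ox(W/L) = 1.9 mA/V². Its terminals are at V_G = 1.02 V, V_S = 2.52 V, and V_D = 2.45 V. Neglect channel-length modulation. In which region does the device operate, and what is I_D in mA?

Triode; I_D = 0.0618 mA

V_SG = V_S − V_G = 2.52 − 1.02 = 1.5 V; V_SD = V_S − V_D = 2.52 − 2.45 = 0.07 V.
V_ov = V_SG − |V_th| = 1.5 − 1 = 0.5 V.
Since V_SD = 0.07 V < V_ov = 0.5 V, the device is in the triode region.
I_D = k_p [V_ov · V_SD − ½ V_SD²] = 1.9 × [0.5 × 0.07 − 0.5 × 0.07²] = 0.0618 mA.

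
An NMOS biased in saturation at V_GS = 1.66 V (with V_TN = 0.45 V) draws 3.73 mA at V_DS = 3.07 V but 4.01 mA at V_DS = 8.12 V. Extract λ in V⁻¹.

λ = 0.0156 V⁻¹

With V_GS fixed, I_D ∝ (1 + λ V_DS) in saturation, so I_D2/I_D1 = (1 + λ V_DS2)/(1 + λ V_DS1).
4.01/3.73 = 1.075 = (1 + 8.12 λ)/(1 + 3.07 λ).
Solving: λ (I_D1 V_DS2 − I_D2 V_DS1) = I_D2 − I_D1, so λ = (4.01 − 3.73) / (3.73 × 8.12 − 4.01 × 3.07) = 0.28 / 18 = 0.0156 V⁻¹.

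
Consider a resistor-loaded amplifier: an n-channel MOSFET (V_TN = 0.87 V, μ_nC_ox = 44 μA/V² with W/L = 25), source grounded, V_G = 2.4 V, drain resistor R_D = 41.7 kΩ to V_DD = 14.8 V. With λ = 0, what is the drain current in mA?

V_GS = V_G = 2.4 V, so V_ov = 2.4 − 0.87 = 1.53 V.
k_n = μ_nC_ox · (W/L) = 1.1 mA/V².
Assume saturation: I_D = ½ k_n V_ov² = 0.5 × 1.1 × 1.53² = 1.29 mA, giving V_DS = V_DD − I_D R_D = 14.8 − 1.29 × 41.7 = -38.9 V.
But -38.9 V < V_ov = 1.53 V, so the device is actually in triode.
In triode I_D = k_n[V_ov V_DS − ½ V_DS²] and I_D = (V_DD − V_DS)/R_D. Equating: 22.9 V_DS² − 71.18 V_DS + 14.8 = 0, giving V_DS = 0.224 V (the root below V_ov).
I_D = (14.8 − 0.224) / 41.7 = 0.35 mA.

I_D = 0.350 mA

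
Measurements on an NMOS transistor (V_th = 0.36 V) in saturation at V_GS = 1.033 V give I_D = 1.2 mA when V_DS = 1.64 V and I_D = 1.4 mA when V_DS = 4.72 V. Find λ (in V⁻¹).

λ = 0.0594 V⁻¹

With V_GS fixed, I_D ∝ (1 + λ V_DS) in saturation, so I_D2/I_D1 = (1 + λ V_DS2)/(1 + λ V_DS1).
1.4/1.2 = 1.167 = (1 + 4.72 λ)/(1 + 1.64 λ).
Solving: λ (I_D1 V_DS2 − I_D2 V_DS1) = I_D2 − I_D1, so λ = (1.4 − 1.2) / (1.2 × 4.72 − 1.4 × 1.64) = 0.2 / 3.37 = 0.0594 V⁻¹.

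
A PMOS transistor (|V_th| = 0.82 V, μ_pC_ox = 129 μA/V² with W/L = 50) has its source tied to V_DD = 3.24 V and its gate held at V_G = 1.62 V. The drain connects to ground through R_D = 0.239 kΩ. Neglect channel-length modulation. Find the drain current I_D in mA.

I_D = 2.06 mA

V_SG = V_DD − V_G = 3.24 − 1.62 = 1.62 V, so V_ov = 1.62 − 0.82 = 0.8 V.
k_p = μ_pC_ox · (W/L) = 6.45 mA/V².
Assume saturation: I_D = ½ k_p V_ov² = 0.5 × 6.45 × 0.8² = 2.06 mA, giving V_SD = V_DD − I_D R_D = 3.24 − 2.06 × 0.239 = 2.75 V.
V_SD = 2.75 V ≥ V_ov = 0.8 V, confirming saturation.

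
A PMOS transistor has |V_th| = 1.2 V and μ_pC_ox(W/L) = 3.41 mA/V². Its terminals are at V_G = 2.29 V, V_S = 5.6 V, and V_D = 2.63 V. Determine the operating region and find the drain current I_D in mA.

V_SG = V_S − V_G = 5.6 − 2.29 = 3.31 V; V_SD = V_S − V_D = 5.6 − 2.63 = 2.97 V.
V_ov = V_SG − |V_th| = 3.31 − 1.2 = 2.11 V.
Since V_SD = 2.97 V ≥ V_ov = 2.11 V, the device is in saturation.
I_D = ½ k_p V_ov² = 0.5 × 3.41 × 2.11² = 7.59 mA.

Saturation; I_D = 7.59 mA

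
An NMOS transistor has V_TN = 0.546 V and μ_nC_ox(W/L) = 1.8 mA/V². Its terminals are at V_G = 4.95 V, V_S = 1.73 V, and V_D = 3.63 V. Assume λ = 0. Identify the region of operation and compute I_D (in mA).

V_GS = V_G − V_S = 4.95 − 1.73 = 3.22 V; V_DS = V_D − V_S = 3.63 − 1.73 = 1.9 V.
V_ov = V_GS − V_TN = 3.22 − 0.546 = 2.67 V.
Since V_DS = 1.9 V < V_ov = 2.67 V, the device is in the triode region.
I_D = k_n [V_ov · V_DS − ½ V_DS²] = 1.8 × [2.67 × 1.9 − 0.5 × 1.9²] = 5.9 mA.

Triode; I_D = 5.90 mA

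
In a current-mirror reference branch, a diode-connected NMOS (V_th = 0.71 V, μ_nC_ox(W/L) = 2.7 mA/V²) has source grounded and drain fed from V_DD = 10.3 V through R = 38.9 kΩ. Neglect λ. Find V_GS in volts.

With gate tied to drain, V_GS = V_DS ≥ V_GS − V_th, so the device is in saturation.
KCL at the drain: ½ k_n (V_GS − V_th)² = (V_DD − V_GS)/R.
Let x = V_GS − 0.71. Then 52.5 x² + x − 9.59 = 0, giving x = 0.418 V (positive root), so V_GS = 1.13 V.
I_D = (V_DD − V_GS)/R = (10.3 − 1.13) / 38.9 = 0.236 mA.

V_GS = 1.13 V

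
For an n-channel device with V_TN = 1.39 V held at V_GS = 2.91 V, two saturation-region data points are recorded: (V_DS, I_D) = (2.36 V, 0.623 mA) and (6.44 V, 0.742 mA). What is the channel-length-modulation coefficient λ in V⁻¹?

With V_GS fixed, I_D ∝ (1 + λ V_DS) in saturation, so I_D2/I_D1 = (1 + λ V_DS2)/(1 + λ V_DS1).
0.742/0.623 = 1.191 = (1 + 6.44 λ)/(1 + 2.36 λ).
Solving: λ (I_D1 V_DS2 − I_D2 V_DS1) = I_D2 − I_D1, so λ = (0.742 − 0.623) / (0.623 × 6.44 − 0.742 × 2.36) = 0.119 / 2.26 = 0.0526 V⁻¹.

λ = 0.0526 V⁻¹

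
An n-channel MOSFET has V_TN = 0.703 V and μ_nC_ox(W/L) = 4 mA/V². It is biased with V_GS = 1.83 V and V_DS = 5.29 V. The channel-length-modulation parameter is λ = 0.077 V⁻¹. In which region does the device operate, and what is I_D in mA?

Saturation; I_D = 3.57 mA

V_ov = V_GS − V_TN = 1.83 − 0.703 = 1.13 V.
Since V_DS = 5.29 V ≥ V_ov = 1.13 V, the device is in saturation.
I_D = ½ k_n V_ov² (1 + λ V_DS) = 0.5 × 4 × 1.13² × (1 + 0.077 × 5.29) = 3.57 mA.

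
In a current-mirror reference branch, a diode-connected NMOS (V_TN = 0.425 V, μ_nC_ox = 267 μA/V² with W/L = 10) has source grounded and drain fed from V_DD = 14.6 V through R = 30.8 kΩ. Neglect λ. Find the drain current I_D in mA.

With gate tied to drain, V_GS = V_DS ≥ V_GS − V_TN, so the device is in saturation.
k_n = μ_nC_ox · (W/L) = 2.67 mA/V².
KCL at the drain: ½ k_n (V_GS − V_TN)² = (V_DD − V_GS)/R.
Let x = V_GS − 0.425. Then 41.1 x² + x − 14.17 = 0, giving x = 0.575 V (positive root), so V_GS = 1 V.
I_D = (V_DD − V_GS)/R = (14.6 − 1) / 30.8 = 0.442 mA.

I_D = 0.442 mA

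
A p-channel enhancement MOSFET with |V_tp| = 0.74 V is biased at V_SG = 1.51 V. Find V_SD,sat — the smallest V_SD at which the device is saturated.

The boundary between triode and saturation is V_SD = V_SG − |V_tp| = V_ov.
V_ov = 1.51 − 0.74 = 0.77 V.

V_SD,sat = 0.770 V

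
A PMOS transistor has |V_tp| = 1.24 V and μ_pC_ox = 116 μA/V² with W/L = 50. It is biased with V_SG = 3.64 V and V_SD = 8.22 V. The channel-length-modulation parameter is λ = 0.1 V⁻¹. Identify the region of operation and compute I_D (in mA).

k_p = μ_pC_ox · (W/L) = 5.8 mA/V².
V_ov = V_SG − |V_tp| = 3.64 − 1.24 = 2.4 V.
Since V_SD = 8.22 V ≥ V_ov = 2.4 V, the device is in saturation.
I_D = ½ k_p V_ov² (1 + λ V_SD) = 0.5 × 5.8 × 2.4² × (1 + 0.1 × 8.22) = 30.4 mA.

Saturation; I_D = 30.4 mA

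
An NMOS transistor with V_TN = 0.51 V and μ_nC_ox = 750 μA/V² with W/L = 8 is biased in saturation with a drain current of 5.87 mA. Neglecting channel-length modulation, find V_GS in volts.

k_n = μ_nC_ox · (W/L) = 6 mA/V².
In saturation I_D = ½ k_n (V_GS − V_TN)², so V_GS − V_TN = √(2 I_D / k_n) = √(2 × 5.87 / 6) = 1.4 V.
V_GS = 0.51 + 1.4 = 1.91 V.

V_GS = 1.91 V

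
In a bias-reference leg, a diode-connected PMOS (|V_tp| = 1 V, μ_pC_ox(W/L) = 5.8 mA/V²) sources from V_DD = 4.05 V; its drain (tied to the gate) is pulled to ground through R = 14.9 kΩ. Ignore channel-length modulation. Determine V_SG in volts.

V_SG = 1.25 V

With gate tied to drain, V_SG = V_SD ≥ V_SG − |V_tp|, so the device is in saturation.
KCL at the drain: ½ k_p (V_SG − |V_tp|)² = (V_DD − V_SG)/R.
Let x = V_SG − 1. Then 43.2 x² + x − 3.05 = 0, giving x = 0.254 V (positive root), so V_SG = 1.25 V.
I_D = (V_DD − V_SG)/R = (4.05 − 1.25) / 14.9 = 0.188 mA.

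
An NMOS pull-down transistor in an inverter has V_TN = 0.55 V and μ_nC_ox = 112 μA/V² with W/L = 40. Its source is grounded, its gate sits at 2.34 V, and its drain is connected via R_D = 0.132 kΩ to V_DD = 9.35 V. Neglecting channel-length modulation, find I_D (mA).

V_GS = V_G = 2.34 V, so V_ov = 2.34 − 0.55 = 1.79 V.
k_n = μ_nC_ox · (W/L) = 4.48 mA/V².
Assume saturation: I_D = ½ k_n V_ov² = 0.5 × 4.48 × 1.79² = 7.18 mA, giving V_DS = V_DD − I_D R_D = 9.35 − 7.18 × 0.132 = 8.4 V.
V_DS = 8.4 V ≥ V_ov = 1.79 V, confirming saturation.

I_D = 7.18 mA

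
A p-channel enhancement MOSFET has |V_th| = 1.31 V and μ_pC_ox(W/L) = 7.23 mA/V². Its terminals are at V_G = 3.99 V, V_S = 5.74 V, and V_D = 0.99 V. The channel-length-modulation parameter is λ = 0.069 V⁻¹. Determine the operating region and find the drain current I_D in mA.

Saturation; I_D = 0.929 mA

V_SG = V_S − V_G = 5.74 − 3.99 = 1.75 V; V_SD = V_S − V_D = 5.74 − 0.99 = 4.75 V.
V_ov = V_SG − |V_th| = 1.75 − 1.31 = 0.44 V.
Since V_SD = 4.75 V ≥ V_ov = 0.44 V, the device is in saturation.
I_D = ½ k_p V_ov² (1 + λ V_SD) = 0.5 × 7.23 × 0.44² × (1 + 0.069 × 4.75) = 0.929 mA.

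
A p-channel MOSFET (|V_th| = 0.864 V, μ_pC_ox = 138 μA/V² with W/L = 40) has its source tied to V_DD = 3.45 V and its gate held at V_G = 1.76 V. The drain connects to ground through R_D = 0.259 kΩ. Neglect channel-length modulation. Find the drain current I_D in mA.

I_D = 1.88 mA

V_SG = V_DD − V_G = 3.45 − 1.76 = 1.69 V, so V_ov = 1.69 − 0.864 = 0.826 V.
k_p = μ_pC_ox · (W/L) = 5.52 mA/V².
Assume saturation: I_D = ½ k_p V_ov² = 0.5 × 5.52 × 0.826² = 1.88 mA, giving V_SD = V_DD − I_D R_D = 3.45 − 1.88 × 0.259 = 2.96 V.
V_SD = 2.96 V ≥ V_ov = 0.826 V, confirming saturation.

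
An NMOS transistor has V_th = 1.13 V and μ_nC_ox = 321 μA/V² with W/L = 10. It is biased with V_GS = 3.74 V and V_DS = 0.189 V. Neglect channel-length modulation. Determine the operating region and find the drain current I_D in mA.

Triode; I_D = 1.53 mA

k_n = μ_nC_ox · (W/L) = 3.21 mA/V².
V_ov = V_GS − V_th = 3.74 − 1.13 = 2.61 V.
Since V_DS = 0.189 V < V_ov = 2.61 V, the device is in the triode region.
I_D = k_n [V_ov · V_DS − ½ V_DS²] = 3.21 × [2.61 × 0.189 − 0.5 × 0.189²] = 1.53 mA.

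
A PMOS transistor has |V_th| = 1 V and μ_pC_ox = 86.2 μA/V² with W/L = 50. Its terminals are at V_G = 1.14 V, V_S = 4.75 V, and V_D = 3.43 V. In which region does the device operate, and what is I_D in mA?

Triode; I_D = 11.1 mA

V_SG = V_S − V_G = 4.75 − 1.14 = 3.61 V; V_SD = V_S − V_D = 4.75 − 3.43 = 1.32 V.
k_p = μ_pC_ox · (W/L) = 4.31 mA/V².
V_ov = V_SG − |V_th| = 3.61 − 1 = 2.61 V.
Since V_SD = 1.32 V < V_ov = 2.61 V, the device is in the triode region.
I_D = k_p [V_ov · V_SD − ½ V_SD²] = 4.31 × [2.61 × 1.32 − 0.5 × 1.32²] = 11.1 mA.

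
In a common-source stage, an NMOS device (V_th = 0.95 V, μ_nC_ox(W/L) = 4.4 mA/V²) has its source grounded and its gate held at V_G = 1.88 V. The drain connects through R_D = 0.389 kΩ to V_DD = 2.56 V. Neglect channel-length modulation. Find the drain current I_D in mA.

I_D = 1.90 mA

V_GS = V_G = 1.88 V, so V_ov = 1.88 − 0.95 = 0.93 V.
Assume saturation: I_D = ½ k_n V_ov² = 0.5 × 4.4 × 0.93² = 1.9 mA, giving V_DS = V_DD − I_D R_D = 2.56 − 1.9 × 0.389 = 1.82 V.
V_DS = 1.82 V ≥ V_ov = 0.93 V, confirming saturation.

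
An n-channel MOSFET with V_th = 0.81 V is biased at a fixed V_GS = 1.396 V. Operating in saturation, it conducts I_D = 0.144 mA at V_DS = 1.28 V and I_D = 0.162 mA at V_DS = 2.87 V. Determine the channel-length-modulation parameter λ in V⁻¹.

With V_GS fixed, I_D ∝ (1 + λ V_DS) in saturation, so I_D2/I_D1 = (1 + λ V_DS2)/(1 + λ V_DS1).
0.162/0.144 = 1.125 = (1 + 2.87 λ)/(1 + 1.28 λ).
Solving: λ (I_D1 V_DS2 − I_D2 V_DS1) = I_D2 − I_D1, so λ = (0.162 − 0.144) / (0.144 × 2.87 − 0.162 × 1.28) = 0.018 / 0.206 = 0.0874 V⁻¹.

λ = 0.0874 V⁻¹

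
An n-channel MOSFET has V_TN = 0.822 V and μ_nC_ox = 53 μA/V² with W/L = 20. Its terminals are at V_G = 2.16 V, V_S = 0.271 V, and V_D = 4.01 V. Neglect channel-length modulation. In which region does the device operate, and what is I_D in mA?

Saturation; I_D = 0.603 mA

V_GS = V_G − V_S = 2.16 − 0.271 = 1.89 V; V_DS = V_D − V_S = 4.01 − 0.271 = 3.74 V.
k_n = μ_nC_ox · (W/L) = 1.06 mA/V².
V_ov = V_GS − V_TN = 1.89 − 0.822 = 1.07 V.
Since V_DS = 3.74 V ≥ V_ov = 1.07 V, the device is in saturation.
I_D = ½ k_n V_ov² = 0.5 × 1.06 × 1.07² = 0.603 mA.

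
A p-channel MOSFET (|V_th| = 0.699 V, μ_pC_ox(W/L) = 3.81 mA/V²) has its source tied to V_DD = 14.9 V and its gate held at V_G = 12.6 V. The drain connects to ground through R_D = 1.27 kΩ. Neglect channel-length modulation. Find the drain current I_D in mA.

I_D = 4.88 mA

V_SG = V_DD − V_G = 14.9 − 12.6 = 2.3 V, so V_ov = 2.3 − 0.699 = 1.6 V.
Assume saturation: I_D = ½ k_p V_ov² = 0.5 × 3.81 × 1.6² = 4.88 mA, giving V_SD = V_DD − I_D R_D = 14.9 − 4.88 × 1.27 = 8.7 V.
V_SD = 8.7 V ≥ V_ov = 1.6 V, confirming saturation.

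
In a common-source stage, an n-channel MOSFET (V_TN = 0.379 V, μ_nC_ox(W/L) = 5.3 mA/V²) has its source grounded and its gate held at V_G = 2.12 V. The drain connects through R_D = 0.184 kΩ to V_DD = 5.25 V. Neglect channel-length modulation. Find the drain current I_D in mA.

V_GS = V_G = 2.12 V, so V_ov = 2.12 − 0.379 = 1.74 V.
Assume saturation: I_D = ½ k_n V_ov² = 0.5 × 5.3 × 1.74² = 8.03 mA, giving V_DS = V_DD − I_D R_D = 5.25 − 8.03 × 0.184 = 3.77 V.
V_DS = 3.77 V ≥ V_ov = 1.74 V, confirming saturation.

I_D = 8.03 mA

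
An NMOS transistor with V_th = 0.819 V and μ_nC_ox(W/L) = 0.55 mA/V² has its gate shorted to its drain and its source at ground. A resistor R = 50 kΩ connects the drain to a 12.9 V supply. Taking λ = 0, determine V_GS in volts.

With gate tied to drain, V_GS = V_DS ≥ V_GS − V_th, so the device is in saturation.
KCL at the drain: ½ k_n (V_GS − V_th)² = (V_DD − V_GS)/R.
Let x = V_GS − 0.819. Then 13.8 x² + x − 12.08 = 0, giving x = 0.902 V (positive root), so V_GS = 1.72 V.
I_D = (V_DD − V_GS)/R = (12.9 − 1.72) / 50 = 0.224 mA.

V_GS = 1.72 V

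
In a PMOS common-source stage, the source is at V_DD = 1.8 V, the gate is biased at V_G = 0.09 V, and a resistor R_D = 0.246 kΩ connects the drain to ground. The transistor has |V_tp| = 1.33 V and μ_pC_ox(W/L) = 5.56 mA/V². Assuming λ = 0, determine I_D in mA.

I_D = 0.401 mA

V_SG = V_DD − V_G = 1.8 − 0.09 = 1.71 V, so V_ov = 1.71 − 1.33 = 0.38 V.
Assume saturation: I_D = ½ k_p V_ov² = 0.5 × 5.56 × 0.38² = 0.401 mA, giving V_SD = V_DD − I_D R_D = 1.8 − 0.401 × 0.246 = 1.7 V.
V_SD = 1.7 V ≥ V_ov = 0.38 V, confirming saturation.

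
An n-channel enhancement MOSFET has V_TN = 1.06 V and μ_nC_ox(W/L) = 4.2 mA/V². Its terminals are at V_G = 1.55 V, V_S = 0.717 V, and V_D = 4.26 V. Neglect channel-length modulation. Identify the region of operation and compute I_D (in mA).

Cutoff; I_D = 0 mA

V_GS = V_G − V_S = 1.55 − 0.717 = 0.833 V; V_DS = V_D − V_S = 4.26 − 0.717 = 3.54 V.
V_GS = 0.833 V < V_TN = 1.06 V, so the transistor is in cutoff.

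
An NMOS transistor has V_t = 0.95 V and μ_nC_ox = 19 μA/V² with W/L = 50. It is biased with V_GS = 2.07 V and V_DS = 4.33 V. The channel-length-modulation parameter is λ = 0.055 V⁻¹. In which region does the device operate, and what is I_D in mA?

Saturation; I_D = 0.738 mA

k_n = μ_nC_ox · (W/L) = 0.95 mA/V².
V_ov = V_GS − V_t = 2.07 − 0.95 = 1.12 V.
Since V_DS = 4.33 V ≥ V_ov = 1.12 V, the device is in saturation.
I_D = ½ k_n V_ov² (1 + λ V_DS) = 0.5 × 0.95 × 1.12² × (1 + 0.055 × 4.33) = 0.738 mA.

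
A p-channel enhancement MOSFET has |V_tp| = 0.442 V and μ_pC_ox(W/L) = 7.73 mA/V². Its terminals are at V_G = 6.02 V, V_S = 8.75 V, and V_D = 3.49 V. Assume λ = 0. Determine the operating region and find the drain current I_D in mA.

V_SG = V_S − V_G = 8.75 − 6.02 = 2.73 V; V_SD = V_S − V_D = 8.75 − 3.49 = 5.26 V.
V_ov = V_SG − |V_tp| = 2.73 − 0.442 = 2.29 V.
Since V_SD = 5.26 V ≥ V_ov = 2.29 V, the device is in saturation.
I_D = ½ k_p V_ov² = 0.5 × 7.73 × 2.29² = 20.2 mA.

Saturation; I_D = 20.2 mA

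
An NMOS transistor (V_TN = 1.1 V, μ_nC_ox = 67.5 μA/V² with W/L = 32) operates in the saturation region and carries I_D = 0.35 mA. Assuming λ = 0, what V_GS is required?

k_n = μ_nC_ox · (W/L) = 2.16 mA/V².
In saturation I_D = ½ k_n (V_GS − V_TN)², so V_GS − V_TN = √(2 I_D / k_n) = √(2 × 0.35 / 2.16) = 0.569 V.
V_GS = 1.1 + 0.569 = 1.67 V.

V_GS = 1.67 V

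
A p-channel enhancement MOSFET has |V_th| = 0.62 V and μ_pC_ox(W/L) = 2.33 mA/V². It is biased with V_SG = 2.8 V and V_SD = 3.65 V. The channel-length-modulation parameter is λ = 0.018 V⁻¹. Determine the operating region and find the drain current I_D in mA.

Saturation; I_D = 5.90 mA

V_ov = V_SG − |V_th| = 2.8 − 0.62 = 2.18 V.
Since V_SD = 3.65 V ≥ V_ov = 2.18 V, the device is in saturation.
I_D = ½ k_p V_ov² (1 + λ V_SD) = 0.5 × 2.33 × 2.18² × (1 + 0.018 × 3.65) = 5.9 mA.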